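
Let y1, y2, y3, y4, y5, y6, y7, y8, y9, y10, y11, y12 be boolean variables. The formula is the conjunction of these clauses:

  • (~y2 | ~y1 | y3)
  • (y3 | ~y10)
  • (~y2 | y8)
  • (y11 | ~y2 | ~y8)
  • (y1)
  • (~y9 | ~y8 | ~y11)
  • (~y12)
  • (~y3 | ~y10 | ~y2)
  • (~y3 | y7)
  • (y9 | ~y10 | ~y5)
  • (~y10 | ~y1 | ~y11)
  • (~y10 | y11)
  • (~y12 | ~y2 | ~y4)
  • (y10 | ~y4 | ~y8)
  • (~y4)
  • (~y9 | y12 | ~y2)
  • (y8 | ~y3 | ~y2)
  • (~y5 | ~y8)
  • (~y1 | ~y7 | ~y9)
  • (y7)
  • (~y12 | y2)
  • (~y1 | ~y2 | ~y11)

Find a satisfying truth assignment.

y1 = T, y2 = F, y3 = T, y4 = F, y5 = T, y6 = F, y7 = T, y8 = F, y9 = F, y10 = F, y11 = F, y12 = F

Check each clause:
  1. (~y2 | ~y1 | y3) — y3 is true.
  2. (~y10 | y3) — y3 is true.
  3. (~y2 | y8) — ~y2 is true.
  4. (y11 | ~y2 | ~y8) — ~y8 is true.
  5. (y1) — y1 is true.
  6. (~y11 | ~y8 | ~y9) — ~y8 is true.
  7. (~y12) — ~y12 is true.
  8. (~y10 | ~y2 | ~y3) — ~y10 is true.
  9. (~y3 | y7) — y7 is true.
  10. (~y5 | ~y10 | y9) — ~y10 is true.
  11. (~y1 | ~y11 | ~y10) — ~y11 is true.
  12. (y11 | ~y10) — ~y10 is true.
  13. (~y2 | ~y12 | ~y4) — ~y12 is true.
  14. (~y4 | y10 | ~y8) — ~y8 is true.
  15. (~y4) — ~y4 is true.
  16. (~y2 | ~y9 | y12) — ~y2 is true.
  17. (~y3 | y8 | ~y2) — ~y2 is true.
  18. (~y5 | ~y8) — ~y8 is true.
  19. (~y9 | ~y7 | ~y1) — ~y9 is true.
  20. (y7) — y7 is true.
  21. (y2 | ~y12) — ~y12 is true.
  22. (~y2 | ~y1 | ~y11) — ~y11 is true.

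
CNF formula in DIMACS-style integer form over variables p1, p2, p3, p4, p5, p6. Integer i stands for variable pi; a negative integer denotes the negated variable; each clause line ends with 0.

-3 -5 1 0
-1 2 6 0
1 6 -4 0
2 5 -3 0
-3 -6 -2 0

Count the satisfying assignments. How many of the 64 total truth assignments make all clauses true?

Case analysis on p1 and p2:
  p1=T, p2=T: p4, p5 free; 3 ways for (p3,p6) × 2^2 = 12.
  p1=T, p2=F: p4 free; 3 ways for (p3,p5,p6) × 2^1 = 6.
  p1=F, p2=T: 7 of the 16 assignments to (p3,p4,p5,p6) work.
  p1=F, p2=F: p5 free; 3 ways for (p3,p4,p6) × 2^1 = 6.
Total: 12 + 6 + 7 + 6 = 31.

31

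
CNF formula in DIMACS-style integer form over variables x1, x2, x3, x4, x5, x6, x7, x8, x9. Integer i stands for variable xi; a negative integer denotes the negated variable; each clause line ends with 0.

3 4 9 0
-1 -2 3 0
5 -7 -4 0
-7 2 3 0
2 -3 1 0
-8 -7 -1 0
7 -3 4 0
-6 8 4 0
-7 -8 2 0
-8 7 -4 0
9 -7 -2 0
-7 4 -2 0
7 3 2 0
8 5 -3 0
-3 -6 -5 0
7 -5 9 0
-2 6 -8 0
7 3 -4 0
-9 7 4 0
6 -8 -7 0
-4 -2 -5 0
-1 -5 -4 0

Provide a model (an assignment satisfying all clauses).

x1 = 1  x2 = 0  x3 = 1  x4 = 0  x5 = 1  x6 = 0  x7 = 1  x8 = 0  x9 = 1

Branch on x1: take x1 = True.
Set x2 = False and propagate.
Branch on x3: take x3 = True.
The remaining clauses are satisfied by x4 = False, x5 = True, x6 = False, x7 = True, x8 = False, x9 = True.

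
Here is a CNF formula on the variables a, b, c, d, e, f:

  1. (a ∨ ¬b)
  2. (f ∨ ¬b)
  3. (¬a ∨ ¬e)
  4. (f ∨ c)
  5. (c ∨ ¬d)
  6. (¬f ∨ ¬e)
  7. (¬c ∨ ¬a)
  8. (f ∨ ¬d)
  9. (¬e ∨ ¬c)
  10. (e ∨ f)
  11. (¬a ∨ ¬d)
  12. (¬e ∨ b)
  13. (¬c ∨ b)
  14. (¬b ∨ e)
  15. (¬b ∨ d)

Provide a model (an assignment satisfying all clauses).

Set a = True and propagate.
  then e is forced to False.
  then c is forced to False.
  then f is forced to True.
  then d is forced to False.
  then b is forced to False.
Every clause has at least one true literal under this assignment.

a = True, b = False, c = False, d = False, e = False, f = True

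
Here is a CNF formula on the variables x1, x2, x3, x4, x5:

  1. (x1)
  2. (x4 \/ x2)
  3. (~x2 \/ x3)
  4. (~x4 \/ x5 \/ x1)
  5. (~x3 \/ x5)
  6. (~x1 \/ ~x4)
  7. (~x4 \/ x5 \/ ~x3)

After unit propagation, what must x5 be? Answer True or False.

Unit clause (x1) sets x1 = True.
(~x4 \/ ~x1): since x1 = True, the clause reduces to (~x4). x4 = False.
(x4 \/ x2): since x4 = False, the clause reduces to (x2). x2 = True.
From (~x2 \/ x3) and x2 = True: x3 = True.
In (x5 \/ ~x3), ~x3 is now false; x5 must hold, so x5 = True.

True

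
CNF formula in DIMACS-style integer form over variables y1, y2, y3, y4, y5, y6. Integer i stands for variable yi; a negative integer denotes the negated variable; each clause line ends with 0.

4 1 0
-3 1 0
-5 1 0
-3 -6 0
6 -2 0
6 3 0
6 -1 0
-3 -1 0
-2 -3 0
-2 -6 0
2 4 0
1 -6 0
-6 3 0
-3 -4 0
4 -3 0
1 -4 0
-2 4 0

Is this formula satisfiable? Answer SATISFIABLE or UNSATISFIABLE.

UNSATISFIABLE

y3 = True:
  propagation gives y1=True; an empty clause results — contradiction.
y3 = False:
  propagation gives y6=True; an empty clause results — contradiction.
Every branch closes, so no satisfying assignment exists.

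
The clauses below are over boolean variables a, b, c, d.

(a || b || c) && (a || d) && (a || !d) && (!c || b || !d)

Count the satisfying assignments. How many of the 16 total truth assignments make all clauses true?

7

Satisfying assignments:
  a=T b=F c=F d=F
  a=T b=F c=F d=T
  a=T b=F c=T d=F
  a=T b=T c=F d=F
  a=T b=T c=F d=T
  a=T b=T c=T d=F
  a=T b=T c=T d=T
That's 7 in total.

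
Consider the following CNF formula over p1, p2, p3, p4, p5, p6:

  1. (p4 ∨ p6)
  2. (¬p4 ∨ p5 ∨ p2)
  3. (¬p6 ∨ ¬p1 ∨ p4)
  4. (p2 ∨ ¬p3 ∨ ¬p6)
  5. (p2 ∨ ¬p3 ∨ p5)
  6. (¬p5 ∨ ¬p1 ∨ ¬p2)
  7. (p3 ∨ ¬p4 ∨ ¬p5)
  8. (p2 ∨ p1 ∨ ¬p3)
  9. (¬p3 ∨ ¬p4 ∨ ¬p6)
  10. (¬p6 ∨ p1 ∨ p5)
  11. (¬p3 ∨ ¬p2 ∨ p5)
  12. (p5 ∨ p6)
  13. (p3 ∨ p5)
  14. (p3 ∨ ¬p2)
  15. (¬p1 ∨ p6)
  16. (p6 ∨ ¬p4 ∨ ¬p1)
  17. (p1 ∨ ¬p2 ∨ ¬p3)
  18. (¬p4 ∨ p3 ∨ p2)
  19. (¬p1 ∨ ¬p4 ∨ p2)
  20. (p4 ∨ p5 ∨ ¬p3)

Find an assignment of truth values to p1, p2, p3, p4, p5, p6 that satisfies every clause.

p1=False, p2=False, p3=False, p4=False, p5=True, p6=True

Branch on p1: take p1 = False.
Branch on p2: take p2 = False.
  then p3 is forced to False.
  then p5 is forced to True.
  then p4 is forced to False.
  then p6 is forced to True.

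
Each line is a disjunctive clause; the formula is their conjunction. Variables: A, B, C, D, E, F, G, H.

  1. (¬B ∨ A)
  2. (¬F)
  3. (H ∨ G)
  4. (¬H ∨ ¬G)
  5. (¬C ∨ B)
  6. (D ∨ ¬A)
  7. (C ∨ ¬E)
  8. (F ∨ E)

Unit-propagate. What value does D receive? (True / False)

(¬F) stands alone — F = False.
From (F ∨ E) and F = False: E = True.
In (C ∨ ¬E), ¬E is now false; C must hold, so C = True.
(B ∨ ¬C): since C = True, the clause reduces to (B). B = True.
(A ∨ ¬B) with B = True leaves only A, so A = True.
In (¬A ∨ D), ¬A is now false; D must hold, so D = True.

True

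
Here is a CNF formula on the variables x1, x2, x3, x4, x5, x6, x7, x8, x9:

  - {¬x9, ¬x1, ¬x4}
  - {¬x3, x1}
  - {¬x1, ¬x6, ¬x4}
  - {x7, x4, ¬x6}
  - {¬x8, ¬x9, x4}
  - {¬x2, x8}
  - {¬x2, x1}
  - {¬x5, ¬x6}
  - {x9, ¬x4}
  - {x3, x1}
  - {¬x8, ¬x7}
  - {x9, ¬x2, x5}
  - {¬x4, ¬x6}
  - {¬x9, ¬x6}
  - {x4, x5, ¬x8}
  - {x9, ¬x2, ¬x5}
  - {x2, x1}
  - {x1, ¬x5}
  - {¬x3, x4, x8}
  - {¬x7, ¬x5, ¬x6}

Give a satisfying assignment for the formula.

x1 = T, x2 = F, x3 = F, x4 = F, x5 = T, x6 = F, x7 = T, x8 = F, x9 = F

Check each clause:
  1. {¬x1, ¬x4, ¬x9} — ¬x4 is true.
  2. {x1, ¬x3} — x1 is true.
  3. {¬x4, ¬x6, ¬x1} — ¬x6 is true.
  4. {x4, x7, ¬x6} — ¬x6 is true.
  5. {x4, ¬x9, ¬x8} — ¬x8 is true.
  6. {¬x2, x8} — ¬x2 is true.
  7. {x1, ¬x2} — x1 is true.
  8. {¬x6, ¬x5} — ¬x6 is true.
  9. {x9, ¬x4} — ¬x4 is true.
  10. {x1, x3} — x1 is true.
  11. {¬x8, ¬x7} — ¬x8 is true.
  12. {¬x2, x5, x9} — x5 is true.
  13. {¬x4, ¬x6} — ¬x6 is true.
  14. {¬x9, ¬x6} — ¬x6 is true.
  15. {¬x8, x4, x5} — ¬x8 is true.
  16. {¬x5, x9, ¬x2} — ¬x2 is true.
  17. {x1, x2} — x1 is true.
  18. {x1, ¬x5} — x1 is true.
  19. {¬x3, x4, x8} — ¬x3 is true.
  20. {¬x7, ¬x5, ¬x6} — ¬x6 is true.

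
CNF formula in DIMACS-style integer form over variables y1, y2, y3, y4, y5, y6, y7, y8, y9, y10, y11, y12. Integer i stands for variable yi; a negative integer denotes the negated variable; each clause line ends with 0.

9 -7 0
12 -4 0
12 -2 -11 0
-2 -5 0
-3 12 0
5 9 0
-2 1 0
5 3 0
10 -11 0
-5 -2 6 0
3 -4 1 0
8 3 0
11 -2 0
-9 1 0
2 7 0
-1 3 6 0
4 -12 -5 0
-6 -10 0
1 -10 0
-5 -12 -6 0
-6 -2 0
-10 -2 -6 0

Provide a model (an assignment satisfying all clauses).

Pure literal: y8 appears only positively; assign y8 = True.
Set y1 = True and propagate.
Branch on y2: take y2 = False.
  then y7 is forced to True.
  then y9 is forced to True.
For the remaining variables, y3 = True, y4 = True, y5 = False, y6 = False, y10 = False, y11 = False, y12 = True works.

y1=T, y2=F, y3=T, y4=T, y5=F, y6=F, y7=T, y8=T, y9=T, y10=F, y11=F, y12=T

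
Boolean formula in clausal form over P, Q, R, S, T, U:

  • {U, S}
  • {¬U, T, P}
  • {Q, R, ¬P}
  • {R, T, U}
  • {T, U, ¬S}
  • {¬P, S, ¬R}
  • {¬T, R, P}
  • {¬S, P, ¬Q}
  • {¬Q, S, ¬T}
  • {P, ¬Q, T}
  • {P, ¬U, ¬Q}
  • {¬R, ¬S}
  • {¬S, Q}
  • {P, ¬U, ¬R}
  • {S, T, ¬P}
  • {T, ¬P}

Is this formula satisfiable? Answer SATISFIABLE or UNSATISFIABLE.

Set P = True and propagate.
  then T is forced to True.
Branch on Q: take Q = True.
  then S is forced to True.
  then R is forced to False.
U is now unconstrained; take U = False.
Every clause has at least one true literal under this assignment.
So P=T, Q=T, R=F, S=T, T=T, U=F is a satisfying assignment.

SATISFIABLE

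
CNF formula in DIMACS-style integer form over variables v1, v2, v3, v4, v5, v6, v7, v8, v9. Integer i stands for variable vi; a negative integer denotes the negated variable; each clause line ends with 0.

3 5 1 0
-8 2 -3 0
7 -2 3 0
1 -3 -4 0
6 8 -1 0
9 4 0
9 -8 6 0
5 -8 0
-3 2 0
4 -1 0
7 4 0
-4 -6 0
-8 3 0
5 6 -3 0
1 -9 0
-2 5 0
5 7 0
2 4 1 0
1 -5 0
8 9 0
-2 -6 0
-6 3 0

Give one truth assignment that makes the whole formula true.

v1=True  v2=True  v3=True  v4=True  v5=True  v6=False  v7=True  v8=True  v9=True

Check each clause:
  1. {v3, v5, v1} — v1 is true.
  2. {¬v8, v2, ¬v3} — v2 is true.
  3. {¬v2, v7, v3} — v3 is true.
  4. {¬v4, ¬v3, v1} — v1 is true.
  5. {v8, v6, ¬v1} — v8 is true.
  6. {v9, v4} — v9 is true.
  7. {¬v8, v6, v9} — v9 is true.
  8. {v5, ¬v8} — v5 is true.
  9. {¬v3, v2} — v2 is true.
  10. {v4, ¬v1} — v4 is true.
  11. {v7, v4} — v4 is true.
  12. {¬v4, ¬v6} — ¬v6 is true.
  13. {v3, ¬v8} — v3 is true.
  14. {¬v3, v6, v5} — v5 is true.
  15. {¬v9, v1} — v1 is true.
  16. {¬v2, v5} — v5 is true.
  17. {v7, v5} — v5 is true.
  18. {v1, v4, v2} — v1 is true.
  19. {v1, ¬v5} — v1 is true.
  20. {v9, v8} — v8 is true.
  21. {¬v2, ¬v6} — ¬v6 is true.
  22. {v3, ¬v6} — ¬v6 is true.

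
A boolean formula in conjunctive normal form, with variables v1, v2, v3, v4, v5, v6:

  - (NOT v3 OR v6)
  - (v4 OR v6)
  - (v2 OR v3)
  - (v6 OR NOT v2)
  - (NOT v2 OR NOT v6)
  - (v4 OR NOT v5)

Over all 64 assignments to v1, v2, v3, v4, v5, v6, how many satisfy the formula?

6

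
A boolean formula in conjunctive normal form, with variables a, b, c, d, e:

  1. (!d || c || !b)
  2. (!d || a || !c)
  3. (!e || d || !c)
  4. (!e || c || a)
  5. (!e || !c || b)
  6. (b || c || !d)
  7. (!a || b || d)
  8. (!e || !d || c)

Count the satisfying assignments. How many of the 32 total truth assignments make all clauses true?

10

Case analysis on c and d:
  c=1, d=1: remaining (a,b,e) ∈ {(1,0,0); (1,1,0); (1,1,1)} — 3.
  c=1, d=0: remaining (a,b,e) ∈ {(0,0,0); (0,1,0); (1,1,0)} — 3.
  c=0, d=1: a clause becomes empty — 0.
  c=0, d=0: remaining (a,b,e) ∈ {(0,0,0); (0,1,0); (1,1,0); (1,1,1)} — 4.
Total: 3 + 3 + 0 + 4 = 10.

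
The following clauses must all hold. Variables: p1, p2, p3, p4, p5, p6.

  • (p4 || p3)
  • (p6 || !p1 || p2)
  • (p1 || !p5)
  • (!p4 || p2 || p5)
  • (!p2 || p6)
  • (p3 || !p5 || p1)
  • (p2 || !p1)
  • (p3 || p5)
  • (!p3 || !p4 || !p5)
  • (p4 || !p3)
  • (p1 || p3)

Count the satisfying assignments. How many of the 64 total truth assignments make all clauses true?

3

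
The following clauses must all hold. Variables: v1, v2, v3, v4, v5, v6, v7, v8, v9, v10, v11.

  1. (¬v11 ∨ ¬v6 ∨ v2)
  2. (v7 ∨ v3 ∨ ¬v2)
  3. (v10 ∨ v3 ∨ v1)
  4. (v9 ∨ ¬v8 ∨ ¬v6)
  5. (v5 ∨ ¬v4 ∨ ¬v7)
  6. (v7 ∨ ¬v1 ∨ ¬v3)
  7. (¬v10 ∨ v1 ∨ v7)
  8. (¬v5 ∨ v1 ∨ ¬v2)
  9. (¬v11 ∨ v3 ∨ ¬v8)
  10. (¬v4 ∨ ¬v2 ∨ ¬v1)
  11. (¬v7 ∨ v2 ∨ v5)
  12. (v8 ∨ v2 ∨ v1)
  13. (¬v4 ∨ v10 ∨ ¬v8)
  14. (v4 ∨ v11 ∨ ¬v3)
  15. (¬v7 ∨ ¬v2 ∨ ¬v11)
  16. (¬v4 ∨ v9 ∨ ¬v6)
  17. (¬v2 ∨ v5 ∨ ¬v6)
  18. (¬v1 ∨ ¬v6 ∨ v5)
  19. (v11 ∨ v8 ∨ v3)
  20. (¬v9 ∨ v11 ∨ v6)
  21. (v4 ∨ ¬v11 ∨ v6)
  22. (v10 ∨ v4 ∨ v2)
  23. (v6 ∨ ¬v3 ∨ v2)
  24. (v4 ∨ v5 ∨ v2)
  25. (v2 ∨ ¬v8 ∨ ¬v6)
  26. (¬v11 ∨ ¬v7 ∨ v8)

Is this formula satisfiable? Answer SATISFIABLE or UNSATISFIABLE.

SATISFIABLE

Try v1 = True.
Try v2 = True.
  then v4 is forced to False.
For the remaining variables, v3 = False, v5 = True, v6 = False, v7 = True, v8 = True, v9 = False, v10 = False, v11 = False works.
So v1 = True, v2 = True, v3 = False, v4 = False, v5 = True, v6 = False, v7 = True, v8 = True, v9 = False, v10 = False, v11 = False is a satisfying assignment.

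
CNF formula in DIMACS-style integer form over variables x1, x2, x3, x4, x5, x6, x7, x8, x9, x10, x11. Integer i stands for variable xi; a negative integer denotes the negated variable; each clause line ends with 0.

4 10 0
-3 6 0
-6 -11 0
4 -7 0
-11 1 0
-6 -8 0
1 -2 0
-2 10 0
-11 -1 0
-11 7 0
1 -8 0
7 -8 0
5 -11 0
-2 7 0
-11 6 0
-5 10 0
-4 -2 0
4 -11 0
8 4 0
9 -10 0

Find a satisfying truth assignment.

x1 = False, x2 = False, x3 = False, x4 = True, x5 = False, x6 = False, x7 = False, x8 = False, x9 = False, x10 = False, x11 = False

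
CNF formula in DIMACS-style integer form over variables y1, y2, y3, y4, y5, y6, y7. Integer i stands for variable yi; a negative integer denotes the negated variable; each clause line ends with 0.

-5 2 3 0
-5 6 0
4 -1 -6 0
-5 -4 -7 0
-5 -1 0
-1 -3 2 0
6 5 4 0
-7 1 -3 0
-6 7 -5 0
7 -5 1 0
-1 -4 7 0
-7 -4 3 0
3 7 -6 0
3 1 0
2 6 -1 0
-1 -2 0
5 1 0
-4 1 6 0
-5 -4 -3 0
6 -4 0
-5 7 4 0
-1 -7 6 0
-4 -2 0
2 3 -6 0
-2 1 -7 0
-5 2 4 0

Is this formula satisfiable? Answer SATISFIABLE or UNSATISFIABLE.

UNSATISFIABLE

y1 = True:
  propagation gives y5=False, y2=False, y3=False, y6=True; an empty clause results — contradiction.
y1 = False:
  propagation gives y3=True, y7=False, y5=False; an empty clause results — contradiction.
Every branch closes, so no satisfying assignment exists.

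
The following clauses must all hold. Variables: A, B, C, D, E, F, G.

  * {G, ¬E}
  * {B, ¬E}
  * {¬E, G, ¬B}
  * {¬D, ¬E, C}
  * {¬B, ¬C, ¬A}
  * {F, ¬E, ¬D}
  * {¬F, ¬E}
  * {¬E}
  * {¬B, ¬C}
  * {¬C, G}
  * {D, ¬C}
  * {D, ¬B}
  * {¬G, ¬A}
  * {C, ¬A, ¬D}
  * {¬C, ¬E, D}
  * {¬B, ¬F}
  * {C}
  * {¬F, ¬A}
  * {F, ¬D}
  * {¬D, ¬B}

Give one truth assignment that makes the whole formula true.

Unit propagation: (¬E) forces E = False.
(C) is a unit clause, so C = True.
The clause (¬B) is unit: B must be False.
Unit propagation: (G) forces G = True.
The clause (D) is unit: D must be True.
Unit propagation: (¬A) forces A = False.
(F) is a unit clause, so F = True.
Every clause has at least one true literal under this assignment.

A = F, B = F, C = T, D = T, E = F, F = T, G = T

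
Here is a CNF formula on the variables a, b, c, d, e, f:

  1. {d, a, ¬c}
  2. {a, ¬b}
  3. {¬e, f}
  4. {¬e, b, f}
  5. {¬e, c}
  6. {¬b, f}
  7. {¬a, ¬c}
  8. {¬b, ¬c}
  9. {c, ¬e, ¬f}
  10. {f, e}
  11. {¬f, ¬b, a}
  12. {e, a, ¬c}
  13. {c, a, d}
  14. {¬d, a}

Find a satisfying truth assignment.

a=T, b=T, c=F, d=F, e=F, f=T

Check each clause:
  1. {d, ¬c, a} — a is true.
  2. {¬b, a} — a is true.
  3. {¬e, f} — ¬e is true.
  4. {b, ¬e, f} — b is true.
  5. {¬e, c} — ¬e is true.
  6. {¬b, f} — f is true.
  7. {¬a, ¬c} — ¬c is true.
  8. {¬b, ¬c} — ¬c is true.
  9. {c, ¬e, ¬f} — ¬e is true.
  10. {f, e} — f is true.
  11. {¬f, ¬b, a} — a is true.
  12. {¬c, a, e} — a is true.
  13. {c, d, a} — a is true.
  14. {¬d, a} — a is true.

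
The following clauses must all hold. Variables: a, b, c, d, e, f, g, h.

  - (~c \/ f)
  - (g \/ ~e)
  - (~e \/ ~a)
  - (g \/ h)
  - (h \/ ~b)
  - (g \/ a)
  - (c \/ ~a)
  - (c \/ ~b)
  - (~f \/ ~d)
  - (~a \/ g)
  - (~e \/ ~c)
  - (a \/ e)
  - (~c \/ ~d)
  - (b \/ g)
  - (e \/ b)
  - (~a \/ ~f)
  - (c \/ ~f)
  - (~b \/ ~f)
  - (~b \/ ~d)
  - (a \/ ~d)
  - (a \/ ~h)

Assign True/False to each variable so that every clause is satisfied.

Pure literal: d appears only negated; assign d = False.
Pure literal: g appears only positively; assign g = True.
Try a = False.
  then e is forced to True.
  then c is forced to False.
  then b is forced to False.
  then f is forced to False.
  then h is forced to False.
Check each clause:
  1. (f \/ ~c) — ~c is true.
  2. (~e \/ g) — g is true.
  3. (~a \/ ~e) — ~a is true.
  4. (h \/ g) — g is true.
  5. (~b \/ h) — ~b is true.
  6. (a \/ g) — g is true.
  7. (~a \/ c) — ~a is true.
  8. (~b \/ c) — ~b is true.
  9. (~f \/ ~d) — ~f is true.
  10. (~a \/ g) — ~a is true.
  11. (~c \/ ~e) — ~c is true.
  12. (a \/ e) — e is true.
  13. (~c \/ ~d) — ~d is true.
  14. (g \/ b) — g is true.
  15. (b \/ e) — e is true.
  16. (~f \/ ~a) — ~f is true.
  17. (c \/ ~f) — ~f is true.
  18. (~f \/ ~b) — ~f is true.
  19. (~d \/ ~b) — ~d is true.
  20. (~d \/ a) — ~d is true.
  21. (a \/ ~h) — ~h is true.

a=F  b=F  c=F  d=F  e=T  f=F  g=T  h=F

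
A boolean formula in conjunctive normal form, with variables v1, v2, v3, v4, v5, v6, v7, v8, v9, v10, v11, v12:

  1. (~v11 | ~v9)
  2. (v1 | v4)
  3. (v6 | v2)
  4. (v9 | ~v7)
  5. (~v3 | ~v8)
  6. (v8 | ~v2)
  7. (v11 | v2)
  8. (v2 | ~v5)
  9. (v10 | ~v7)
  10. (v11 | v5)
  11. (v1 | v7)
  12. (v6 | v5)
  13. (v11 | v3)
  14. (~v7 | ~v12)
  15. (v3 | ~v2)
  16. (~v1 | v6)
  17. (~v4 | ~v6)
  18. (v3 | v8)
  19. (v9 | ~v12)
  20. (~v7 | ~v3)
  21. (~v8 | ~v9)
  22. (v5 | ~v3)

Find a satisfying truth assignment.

v1=1, v2=0, v3=0, v4=0, v5=0, v6=1, v7=0, v8=1, v9=0, v10=1, v11=1, v12=0

v10 occurs only positively in the remaining clauses — set v10 = True.
Pure literal: v12 appears only negated; assign v12 = False.
Try v1 = True.
  then v6 is forced to True.
  then v4 is forced to False.
For the remaining variables, v2 = False, v3 = False, v5 = False, v7 = False, v8 = True, v9 = False, v11 = True works.
Check each clause:
  1. (~v11 | ~v9) — ~v9 is true.
  2. (v1 | v4) — v1 is true.
  3. (v2 | v6) — v6 is true.
  4. (v9 | ~v7) — ~v7 is true.
  5. (~v3 | ~v8) — ~v3 is true.
  6. (v8 | ~v2) — v8 is true.
  7. (v11 | v2) — v11 is true.
  8. (~v5 | v2) — ~v5 is true.
  9. (~v7 | v10) — ~v7 is true.
  10. (v11 | v5) — v11 is true.
  11. (v7 | v1) — v1 is true.
  12. (v5 | v6) — v6 is true.
  13. (v11 | v3) — v11 is true.
  14. (~v7 | ~v12) — ~v7 is true.
  15. (~v2 | v3) — ~v2 is true.
  16. (v6 | ~v1) — v6 is true.
  17. (~v6 | ~v4) — ~v4 is true.
  18. (v3 | v8) — v8 is true.
  19. (v9 | ~v12) — ~v12 is true.
  20. (~v3 | ~v7) — ~v7 is true.
  21. (~v9 | ~v8) — ~v9 is true.
  22. (~v3 | v5) — ~v3 is true.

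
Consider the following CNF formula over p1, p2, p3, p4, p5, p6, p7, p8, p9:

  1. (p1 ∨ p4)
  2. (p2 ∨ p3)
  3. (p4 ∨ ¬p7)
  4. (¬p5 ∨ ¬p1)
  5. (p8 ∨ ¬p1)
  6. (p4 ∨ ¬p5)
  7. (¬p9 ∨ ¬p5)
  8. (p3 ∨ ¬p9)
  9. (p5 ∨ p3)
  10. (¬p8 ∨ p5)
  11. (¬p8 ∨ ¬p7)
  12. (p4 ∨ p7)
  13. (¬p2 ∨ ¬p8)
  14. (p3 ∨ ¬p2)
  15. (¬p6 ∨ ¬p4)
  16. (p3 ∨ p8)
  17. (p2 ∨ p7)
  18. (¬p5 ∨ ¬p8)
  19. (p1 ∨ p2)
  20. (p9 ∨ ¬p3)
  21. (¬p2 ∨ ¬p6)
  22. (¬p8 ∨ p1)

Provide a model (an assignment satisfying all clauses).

Pure literal: p6 appears only negated; assign p6 = False.
Try p1 = False.
  then p4 is forced to True.
  then p2 is forced to True.
  then p8 is forced to False.
  then p3 is forced to True.
  then p9 is forced to True.
  then p5 is forced to False.
p7 is now unconstrained; take p7 = False.
Check each clause:
  1. (p4 ∨ p1) — p4 is true.
  2. (p2 ∨ p3) — p2 is true.
  3. (p4 ∨ ¬p7) — ¬p7 is true.
  4. (¬p5 ∨ ¬p1) — ¬p5 is true.
  5. (¬p1 ∨ p8) — ¬p1 is true.
  6. (p4 ∨ ¬p5) — ¬p5 is true.
  7. (¬p9 ∨ ¬p5) — ¬p5 is true.
  8. (p3 ∨ ¬p9) — p3 is true.
  9. (p3 ∨ p5) — p3 is true.
  10. (p5 ∨ ¬p8) — ¬p8 is true.
  11. (¬p7 ∨ ¬p8) — ¬p8 is true.
  12. (p4 ∨ p7) — p4 is true.
  13. (¬p8 ∨ ¬p2) — ¬p8 is true.
  14. (¬p2 ∨ p3) — p3 is true.
  15. (¬p6 ∨ ¬p4) — ¬p6 is true.
  16. (p8 ∨ p3) — p3 is true.
  17. (p2 ∨ p7) — p2 is true.
  18. (¬p5 ∨ ¬p8) — ¬p8 is true.
  19. (p1 ∨ p2) — p2 is true.
  20. (p9 ∨ ¬p3) — p9 is true.
  21. (¬p2 ∨ ¬p6) — ¬p6 is true.
  22. (p1 ∨ ¬p8) — ¬p8 is true.

p1=F  p2=T  p3=T  p4=T  p5=F  p6=F  p7=F  p8=F  p9=T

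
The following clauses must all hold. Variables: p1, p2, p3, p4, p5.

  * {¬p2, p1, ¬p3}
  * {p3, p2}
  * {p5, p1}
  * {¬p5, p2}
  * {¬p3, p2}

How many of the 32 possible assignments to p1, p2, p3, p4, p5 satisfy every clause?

Split on p2, then p3.
  p2=1, p3=1: remaining (p1,p4,p5) ∈ {(1,0,0); (1,0,1); (1,1,0); (1,1,1)} — 4.
  p2=1, p3=0: p4 free; 3 ways for (p1,p5) × 2^1 = 6.
  p2=0, p3=1: a clause becomes empty — 0.
  p2=0, p3=0: a clause becomes empty — 0.
Total: 4 + 6 + 0 + 0 = 10.

10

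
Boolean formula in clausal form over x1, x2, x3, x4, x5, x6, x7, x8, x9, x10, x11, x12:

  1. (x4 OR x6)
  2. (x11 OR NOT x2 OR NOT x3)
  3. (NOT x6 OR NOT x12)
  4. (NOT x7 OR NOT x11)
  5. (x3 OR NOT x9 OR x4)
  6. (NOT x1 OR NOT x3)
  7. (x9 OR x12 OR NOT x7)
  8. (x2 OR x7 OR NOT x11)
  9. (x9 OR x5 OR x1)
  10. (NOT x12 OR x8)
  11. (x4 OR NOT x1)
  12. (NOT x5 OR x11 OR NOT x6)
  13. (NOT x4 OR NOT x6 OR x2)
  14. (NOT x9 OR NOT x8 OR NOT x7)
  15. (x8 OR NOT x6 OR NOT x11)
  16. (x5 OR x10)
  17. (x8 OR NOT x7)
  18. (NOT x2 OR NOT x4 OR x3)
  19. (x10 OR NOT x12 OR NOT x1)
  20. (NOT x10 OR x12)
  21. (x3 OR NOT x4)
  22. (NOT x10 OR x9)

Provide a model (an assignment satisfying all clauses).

Set x1 = False and propagate.
Try x2 = True.
The remaining clauses are satisfied by x3 = True, x4 = True, x5 = True, x6 = True, x7 = False, x8 = True, x9 = False, x10 = False, x11 = True, x12 = False.

x1 = 0, x2 = 1, x3 = 1, x4 = 1, x5 = 1, x6 = 1, x7 = 0, x8 = 1, x9 = 0, x10 = 0, x11 = 1, x12 = 0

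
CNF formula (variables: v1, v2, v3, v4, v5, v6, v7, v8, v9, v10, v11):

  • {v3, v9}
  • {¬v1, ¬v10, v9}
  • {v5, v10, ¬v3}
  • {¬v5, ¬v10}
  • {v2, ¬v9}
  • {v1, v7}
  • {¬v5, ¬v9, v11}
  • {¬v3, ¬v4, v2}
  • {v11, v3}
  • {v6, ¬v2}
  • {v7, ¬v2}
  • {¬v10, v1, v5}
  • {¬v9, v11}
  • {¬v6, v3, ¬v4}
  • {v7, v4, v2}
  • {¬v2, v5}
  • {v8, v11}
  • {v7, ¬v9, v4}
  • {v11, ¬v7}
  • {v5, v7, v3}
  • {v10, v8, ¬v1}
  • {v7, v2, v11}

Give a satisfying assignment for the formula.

v1=0, v2=1, v3=0, v4=0, v5=1, v6=1, v7=1, v8=0, v9=1, v10=0, v11=1

Pure literal: v11 appears only positively; assign v11 = True.
Branch on v1: take v1 = False.
  then v7 is forced to True.
Set v2 = True and propagate.
  then v6 is forced to True.
  then v5 is forced to True.
  then v10 is forced to False.
The remaining clauses are satisfied by v3 = False, v4 = False, v8 = False, v9 = True.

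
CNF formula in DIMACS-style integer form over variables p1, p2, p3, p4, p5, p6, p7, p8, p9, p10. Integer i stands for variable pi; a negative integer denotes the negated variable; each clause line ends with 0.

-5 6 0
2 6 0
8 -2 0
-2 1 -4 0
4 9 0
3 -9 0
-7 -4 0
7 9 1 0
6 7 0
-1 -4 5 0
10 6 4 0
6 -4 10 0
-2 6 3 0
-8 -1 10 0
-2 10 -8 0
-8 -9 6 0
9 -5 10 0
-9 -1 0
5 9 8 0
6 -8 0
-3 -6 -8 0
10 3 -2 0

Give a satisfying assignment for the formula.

p1=F, p2=F, p3=T, p4=T, p5=F, p6=T, p7=F, p8=F, p9=T, p10=F

Branch on p1: take p1 = False.
Set p2 = False and propagate.
  then p6 is forced to True.
The remaining clauses are satisfied by p3 = True, p4 = True, p5 = False, p7 = False, p8 = False, p9 = True, p10 = False.
Check each clause:
  1. {¬p5, p6} — ¬p5 is true.
  2. {p2, p6} — p6 is true.
  3. {¬p2, p8} — ¬p2 is true.
  4. {¬p4, ¬p2, p1} — ¬p2 is true.
  5. {p9, p4} — p9 is true.
  6. {¬p9, p3} — p3 is true.
  7. {¬p7, ¬p4} — ¬p7 is true.
  8. {p9, p7, p1} — p9 is true.
  9. {p6, p7} — p6 is true.
  10. {¬p1, ¬p4, p5} — ¬p1 is true.
  11. {p4, p10, p6} — p4 is true.
  12. {¬p4, p6, p10} — p6 is true.
  13. {p3, p6, ¬p2} — p3 is true.
  14. {p10, ¬p8, ¬p1} — ¬p8 is true.
  15. {¬p2, p10, ¬p8} — ¬p8 is true.
  16. {p6, ¬p8, ¬p9} — ¬p8 is true.
  17. {p9, p10, ¬p5} — p9 is true.
  18. {¬p1, ¬p9} — ¬p1 is true.
  19. {p5, p9, p8} — p9 is true.
  20. {¬p8, p6} — ¬p8 is true.
  21. {¬p3, ¬p8, ¬p6} — ¬p8 is true.
  22. {p10, ¬p2, p3} — p3 is true.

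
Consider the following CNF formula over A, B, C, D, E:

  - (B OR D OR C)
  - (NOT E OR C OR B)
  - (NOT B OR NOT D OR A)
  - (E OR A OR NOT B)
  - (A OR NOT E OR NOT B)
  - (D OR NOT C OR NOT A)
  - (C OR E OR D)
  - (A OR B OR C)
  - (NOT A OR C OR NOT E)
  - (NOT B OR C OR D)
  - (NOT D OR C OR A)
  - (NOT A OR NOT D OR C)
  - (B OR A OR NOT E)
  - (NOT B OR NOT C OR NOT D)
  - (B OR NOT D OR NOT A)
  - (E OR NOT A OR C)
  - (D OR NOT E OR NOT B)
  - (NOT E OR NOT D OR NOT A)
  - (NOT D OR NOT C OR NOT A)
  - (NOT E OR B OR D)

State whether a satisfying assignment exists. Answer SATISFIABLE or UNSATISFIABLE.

Set A = False and propagate.
Branch on B: take B = False.
  then C is forced to True.
  then E is forced to False.
D is now unconstrained; take D = True.
So A = False  B = False  C = True  D = True  E = False is a satisfying assignment.

SATISFIABLE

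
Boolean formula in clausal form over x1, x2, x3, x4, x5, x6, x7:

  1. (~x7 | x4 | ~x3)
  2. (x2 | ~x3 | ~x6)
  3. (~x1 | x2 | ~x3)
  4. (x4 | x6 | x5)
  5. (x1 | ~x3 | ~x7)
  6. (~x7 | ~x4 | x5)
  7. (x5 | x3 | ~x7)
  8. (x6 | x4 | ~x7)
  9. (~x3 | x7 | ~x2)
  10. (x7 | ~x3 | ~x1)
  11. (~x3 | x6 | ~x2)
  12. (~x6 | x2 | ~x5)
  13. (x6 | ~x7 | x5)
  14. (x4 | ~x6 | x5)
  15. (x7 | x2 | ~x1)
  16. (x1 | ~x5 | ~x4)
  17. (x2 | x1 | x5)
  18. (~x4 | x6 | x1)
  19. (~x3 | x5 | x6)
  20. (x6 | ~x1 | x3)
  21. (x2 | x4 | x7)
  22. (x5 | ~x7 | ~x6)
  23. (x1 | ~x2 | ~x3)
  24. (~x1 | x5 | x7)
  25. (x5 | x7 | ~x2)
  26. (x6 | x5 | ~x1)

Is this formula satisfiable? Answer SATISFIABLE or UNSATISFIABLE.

SATISFIABLE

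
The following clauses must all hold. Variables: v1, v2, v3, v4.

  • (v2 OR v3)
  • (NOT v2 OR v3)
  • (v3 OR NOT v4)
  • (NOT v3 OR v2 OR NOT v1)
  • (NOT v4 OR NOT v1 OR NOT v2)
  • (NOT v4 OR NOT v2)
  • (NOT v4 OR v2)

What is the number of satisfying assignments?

3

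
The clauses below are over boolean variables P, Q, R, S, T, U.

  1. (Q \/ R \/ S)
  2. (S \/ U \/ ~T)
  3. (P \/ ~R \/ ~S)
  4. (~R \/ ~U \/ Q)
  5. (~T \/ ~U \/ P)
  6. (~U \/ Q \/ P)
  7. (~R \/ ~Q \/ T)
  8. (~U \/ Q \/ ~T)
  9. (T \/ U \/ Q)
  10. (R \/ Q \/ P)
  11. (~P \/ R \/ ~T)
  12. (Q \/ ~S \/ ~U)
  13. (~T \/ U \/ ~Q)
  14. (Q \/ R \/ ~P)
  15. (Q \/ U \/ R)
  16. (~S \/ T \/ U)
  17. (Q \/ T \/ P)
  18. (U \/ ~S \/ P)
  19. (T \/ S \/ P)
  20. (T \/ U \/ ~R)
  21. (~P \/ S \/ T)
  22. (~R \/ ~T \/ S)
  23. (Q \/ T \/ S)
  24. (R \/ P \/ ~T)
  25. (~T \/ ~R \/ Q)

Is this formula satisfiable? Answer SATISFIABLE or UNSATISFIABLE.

SATISFIABLE

Set P = True and propagate.
Branch on Q: take Q = True.
For the remaining variables, R = False, S = True, T = False, U = True works.
Every clause has at least one true literal under this assignment.
So P=T, Q=T, R=F, S=T, T=F, U=T is a satisfying assignment.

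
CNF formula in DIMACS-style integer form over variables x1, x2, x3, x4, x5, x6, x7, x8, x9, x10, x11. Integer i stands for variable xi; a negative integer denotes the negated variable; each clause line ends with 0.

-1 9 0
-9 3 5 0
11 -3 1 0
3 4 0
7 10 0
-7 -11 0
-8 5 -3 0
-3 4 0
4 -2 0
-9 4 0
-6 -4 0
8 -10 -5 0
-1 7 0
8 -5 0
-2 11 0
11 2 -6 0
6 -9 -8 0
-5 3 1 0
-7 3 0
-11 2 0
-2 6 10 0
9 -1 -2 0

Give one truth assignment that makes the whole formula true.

x1=F, x2=T, x3=T, x4=T, x5=T, x6=F, x7=F, x8=T, x9=F, x10=T, x11=T

Check each clause:
  1. (~x1 \/ x9) — ~x1 is true.
  2. (x5 \/ x3 \/ ~x9) — x3 is true.
  3. (x1 \/ x11 \/ ~x3) — x11 is true.
  4. (x4 \/ x3) — x3 is true.
  5. (x7 \/ x10) — x10 is true.
  6. (~x7 \/ ~x11) — ~x7 is true.
  7. (x5 \/ ~x3 \/ ~x8) — x5 is true.
  8. (x4 \/ ~x3) — x4 is true.
  9. (x4 \/ ~x2) — x4 is true.
  10. (~x9 \/ x4) — x4 is true.
  11. (~x6 \/ ~x4) — ~x6 is true.
  12. (~x10 \/ ~x5 \/ x8) — x8 is true.
  13. (~x1 \/ x7) — ~x1 is true.
  14. (x8 \/ ~x5) — x8 is true.
  15. (~x2 \/ x11) — x11 is true.
  16. (x11 \/ ~x6 \/ x2) — x11 is true.
  17. (~x9 \/ x6 \/ ~x8) — ~x9 is true.
  18. (x3 \/ ~x5 \/ x1) — x3 is true.
  19. (~x7 \/ x3) — ~x7 is true.
  20. (x2 \/ ~x11) — x2 is true.
  21. (x10 \/ x6 \/ ~x2) — x10 is true.
  22. (x9 \/ ~x2 \/ ~x1) — ~x1 is true.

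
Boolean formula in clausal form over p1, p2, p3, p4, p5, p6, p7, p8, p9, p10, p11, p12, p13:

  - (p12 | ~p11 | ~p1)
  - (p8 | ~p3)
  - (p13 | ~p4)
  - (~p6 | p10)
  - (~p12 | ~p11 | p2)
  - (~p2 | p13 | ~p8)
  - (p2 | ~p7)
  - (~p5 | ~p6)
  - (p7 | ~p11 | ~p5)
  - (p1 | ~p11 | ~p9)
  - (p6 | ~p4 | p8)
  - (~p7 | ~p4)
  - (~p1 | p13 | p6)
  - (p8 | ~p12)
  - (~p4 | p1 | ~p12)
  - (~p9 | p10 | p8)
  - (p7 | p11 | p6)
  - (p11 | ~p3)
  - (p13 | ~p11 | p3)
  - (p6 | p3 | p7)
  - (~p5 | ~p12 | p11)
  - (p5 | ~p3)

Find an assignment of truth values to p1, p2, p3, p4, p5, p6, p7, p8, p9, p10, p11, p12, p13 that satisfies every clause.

p1 = 0, p2 = 1, p3 = 0, p4 = 0, p5 = 0, p6 = 1, p7 = 0, p8 = 0, p9 = 1, p10 = 1, p11 = 0, p12 = 0, p13 = 0

Pure literal: p4 appears only negated; assign p4 = False.
Pure literal: p10 appears only positively; assign p10 = True.
Branch on p1: take p1 = False.
Set p2 = True and propagate.
The remaining clauses are satisfied by p3 = False, p5 = False, p6 = True, p7 = False, p8 = False, p9 = True, p11 = False, p12 = False, p13 = False.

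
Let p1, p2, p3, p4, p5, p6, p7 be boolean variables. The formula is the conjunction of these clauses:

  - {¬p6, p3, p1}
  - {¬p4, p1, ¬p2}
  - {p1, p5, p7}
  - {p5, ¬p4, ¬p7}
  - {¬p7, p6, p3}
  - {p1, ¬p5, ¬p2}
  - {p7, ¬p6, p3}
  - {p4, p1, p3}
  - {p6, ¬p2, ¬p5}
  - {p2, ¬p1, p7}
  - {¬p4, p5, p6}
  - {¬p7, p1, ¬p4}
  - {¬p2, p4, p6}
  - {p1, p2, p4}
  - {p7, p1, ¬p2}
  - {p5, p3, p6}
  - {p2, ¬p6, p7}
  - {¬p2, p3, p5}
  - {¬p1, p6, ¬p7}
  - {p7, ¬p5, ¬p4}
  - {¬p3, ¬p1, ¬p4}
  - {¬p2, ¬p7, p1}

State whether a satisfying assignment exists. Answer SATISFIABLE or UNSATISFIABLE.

SATISFIABLE

Branch on p1: take p1 = True.
Set p2 = True and propagate.
Set p3 = False and propagate.
  then p5 is forced to True.
  then p6 is forced to True.
  then p7 is forced to True.
p4 is now unconstrained; take p4 = False.
So p1=T, p2=T, p3=F, p4=F, p5=T, p6=T, p7=T is a satisfying assignment.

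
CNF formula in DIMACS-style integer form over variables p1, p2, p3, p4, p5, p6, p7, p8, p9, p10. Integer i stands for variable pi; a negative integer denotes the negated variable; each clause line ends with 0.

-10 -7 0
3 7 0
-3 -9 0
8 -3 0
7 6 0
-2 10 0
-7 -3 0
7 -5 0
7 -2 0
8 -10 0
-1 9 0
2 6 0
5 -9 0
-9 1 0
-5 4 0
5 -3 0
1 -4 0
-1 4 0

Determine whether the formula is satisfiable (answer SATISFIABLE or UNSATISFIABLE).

p6 occurs only positively in the remaining clauses — set p6 = True.
Try p1 = True.
  then p9 is forced to True.
  then p3 is forced to False.
  then p7 is forced to True.
  then p10 is forced to False.
  then p2 is forced to False.
  then p5 is forced to True.
  then p4 is forced to True.
p8 is now unconstrained; take p8 = False.
So p1=1, p2=0, p3=0, p4=1, p5=1, p6=1, p7=1, p8=0, p9=1, p10=0 is a satisfying assignment.

SATISFIABLE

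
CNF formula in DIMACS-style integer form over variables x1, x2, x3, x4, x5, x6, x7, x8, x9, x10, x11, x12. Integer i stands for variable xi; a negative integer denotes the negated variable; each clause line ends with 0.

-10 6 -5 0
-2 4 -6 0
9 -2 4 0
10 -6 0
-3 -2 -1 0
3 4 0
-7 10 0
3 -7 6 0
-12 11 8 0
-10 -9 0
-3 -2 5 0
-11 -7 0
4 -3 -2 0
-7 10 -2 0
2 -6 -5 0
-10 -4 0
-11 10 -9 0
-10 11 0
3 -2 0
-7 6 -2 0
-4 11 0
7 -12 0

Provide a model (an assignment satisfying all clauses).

x1=F, x2=F, x3=T, x4=F, x5=F, x6=F, x7=F, x8=F, x9=T, x10=F, x11=F, x12=F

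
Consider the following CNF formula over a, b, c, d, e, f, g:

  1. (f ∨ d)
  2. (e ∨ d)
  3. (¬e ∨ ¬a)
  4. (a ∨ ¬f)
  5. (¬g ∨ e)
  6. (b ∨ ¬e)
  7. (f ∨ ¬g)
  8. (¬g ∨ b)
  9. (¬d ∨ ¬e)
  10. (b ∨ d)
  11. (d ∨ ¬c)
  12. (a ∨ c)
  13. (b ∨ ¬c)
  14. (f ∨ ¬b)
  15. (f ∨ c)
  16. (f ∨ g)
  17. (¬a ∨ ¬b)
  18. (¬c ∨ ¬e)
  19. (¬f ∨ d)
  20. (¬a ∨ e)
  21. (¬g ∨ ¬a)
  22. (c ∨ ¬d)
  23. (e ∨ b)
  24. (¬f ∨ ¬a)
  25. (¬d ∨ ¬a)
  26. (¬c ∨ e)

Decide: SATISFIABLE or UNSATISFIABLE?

UNSATISFIABLE

e = True:
  propagation gives a=False, f=False, d=True; an empty clause results — contradiction.
e = False:
  propagation gives d=True, g=False, f=True, a=True; an empty clause results — contradiction.
Every branch closes, so no satisfying assignment exists.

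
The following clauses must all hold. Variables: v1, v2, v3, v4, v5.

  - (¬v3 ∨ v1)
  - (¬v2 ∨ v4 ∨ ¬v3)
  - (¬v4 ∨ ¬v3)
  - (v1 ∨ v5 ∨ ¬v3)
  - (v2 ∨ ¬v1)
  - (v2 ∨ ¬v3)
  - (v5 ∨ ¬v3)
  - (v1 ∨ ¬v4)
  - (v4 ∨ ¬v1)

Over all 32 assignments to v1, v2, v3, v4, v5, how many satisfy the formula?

Satisfying assignments:
  v1=0 v2=0 v3=0 v4=0 v5=0
  v1=0 v2=0 v3=0 v4=0 v5=1
  v1=0 v2=1 v3=0 v4=0 v5=0
  v1=0 v2=1 v3=0 v4=0 v5=1
  v1=1 v2=1 v3=0 v4=1 v5=0
  v1=1 v2=1 v3=0 v4=1 v5=1
That's 6 in total.

6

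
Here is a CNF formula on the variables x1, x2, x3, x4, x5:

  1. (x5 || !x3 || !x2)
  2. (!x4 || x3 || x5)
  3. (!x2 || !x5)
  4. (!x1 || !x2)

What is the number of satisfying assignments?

15

Case analysis on x2 and x5:
  x2=T, x5=T: a clause becomes empty — 0.
  x2=T, x5=F: remaining (x1,x3,x4) ∈ {(F,F,F)} — 1.
  x2=F, x5=T: x1, x3, x4 free → 2^3 = 8.
  x2=F, x5=F: x1 free; 3 ways for (x3,x4) × 2^1 = 6.
Total: 0 + 1 + 8 + 6 = 15.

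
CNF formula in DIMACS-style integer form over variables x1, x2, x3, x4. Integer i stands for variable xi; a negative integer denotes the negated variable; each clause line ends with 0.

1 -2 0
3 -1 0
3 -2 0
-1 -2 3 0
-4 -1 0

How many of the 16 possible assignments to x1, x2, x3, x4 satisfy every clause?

6

Satisfying assignments:
  x1=F x2=F x3=F x4=F
  x1=F x2=F x3=F x4=T
  x1=F x2=F x3=T x4=F
  x1=F x2=F x3=T x4=T
  x1=T x2=F x3=T x4=F
  x1=T x2=T x3=T x4=F
Count: 6.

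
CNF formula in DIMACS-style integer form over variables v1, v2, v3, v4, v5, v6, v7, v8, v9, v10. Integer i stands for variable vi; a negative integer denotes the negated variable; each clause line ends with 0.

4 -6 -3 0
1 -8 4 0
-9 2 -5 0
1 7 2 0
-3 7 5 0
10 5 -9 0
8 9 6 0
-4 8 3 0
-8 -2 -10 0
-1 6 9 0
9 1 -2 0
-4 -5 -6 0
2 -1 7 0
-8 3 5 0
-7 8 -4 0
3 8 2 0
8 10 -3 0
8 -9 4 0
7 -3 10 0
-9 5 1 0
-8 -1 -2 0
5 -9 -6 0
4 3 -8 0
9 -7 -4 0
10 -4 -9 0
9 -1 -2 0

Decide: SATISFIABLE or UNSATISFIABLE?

Try v1 = True.
Set v2 = True and propagate.
  then v8 is forced to False.
  then v9 is forced to True.
  then v4 is forced to True.
  then v3 is forced to True.
  then v7 is forced to False.
  then v5 is forced to True.
  then v6 is forced to False.
  then v10 is forced to True.
So v1 = 1  v2 = 1  v3 = 1  v4 = 1  v5 = 1  v6 = 0  v7 = 0  v8 = 0  v9 = 1  v10 = 1 is a satisfying assignment.

SATISFIABLE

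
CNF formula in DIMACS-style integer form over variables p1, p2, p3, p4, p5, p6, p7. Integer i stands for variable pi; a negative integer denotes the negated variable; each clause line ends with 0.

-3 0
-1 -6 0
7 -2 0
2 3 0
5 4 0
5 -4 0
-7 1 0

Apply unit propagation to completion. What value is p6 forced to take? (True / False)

False

(~p3) is a unit clause: p3 = False.
(p3 | p2) with p3 = False leaves only p2, so p2 = True.
(p7 | ~p2) with p2 = True leaves only p7, so p7 = True.
In (~p7 | p1), ~p7 is now false; p1 must hold, so p1 = True.
(~p6 | ~p1): since p1 = True, the clause reduces to (~p6). p6 = False.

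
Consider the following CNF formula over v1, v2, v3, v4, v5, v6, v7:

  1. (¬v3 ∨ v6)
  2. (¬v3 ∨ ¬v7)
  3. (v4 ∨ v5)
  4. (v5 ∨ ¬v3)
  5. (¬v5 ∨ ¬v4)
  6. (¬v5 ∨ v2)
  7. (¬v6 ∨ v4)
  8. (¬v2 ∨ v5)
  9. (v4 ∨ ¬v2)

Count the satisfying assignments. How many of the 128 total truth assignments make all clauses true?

Case analysis on v5 and v4:
  v5=1, v4=1: a clause becomes empty — 0.
  v5=1, v4=0: a clause becomes empty — 0.
  v5=0, v4=1: forces v2=0; v3=0; v1, v6, v7 free → 2^3 = 8.
  v5=0, v4=0: a clause becomes empty — 0.
Total: 0 + 0 + 8 + 0 = 8.

8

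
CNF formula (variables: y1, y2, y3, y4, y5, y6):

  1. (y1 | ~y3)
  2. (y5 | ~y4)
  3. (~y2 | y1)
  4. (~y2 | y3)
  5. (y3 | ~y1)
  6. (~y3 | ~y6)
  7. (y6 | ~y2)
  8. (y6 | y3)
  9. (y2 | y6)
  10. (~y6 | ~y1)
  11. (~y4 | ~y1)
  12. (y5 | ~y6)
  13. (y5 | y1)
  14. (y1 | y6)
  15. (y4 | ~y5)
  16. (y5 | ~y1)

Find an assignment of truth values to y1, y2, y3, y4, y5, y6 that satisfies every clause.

Set y1 = False and propagate.
  then y3 is forced to False.
  then y2 is forced to False.
  then y6 is forced to True.
  then y5 is forced to True.
  then y4 is forced to True.
Every clause has at least one true literal under this assignment.
Check each clause:
  1. (y1 | ~y3) — ~y3 is true.
  2. (~y4 | y5) — y5 is true.
  3. (y1 | ~y2) — ~y2 is true.
  4. (y3 | ~y2) — ~y2 is true.
  5. (y3 | ~y1) — ~y1 is true.
  6. (~y3 | ~y6) — ~y3 is true.
  7. (y6 | ~y2) — y6 is true.
  8. (y3 | y6) — y6 is true.
  9. (y6 | y2) — y6 is true.
  10. (~y6 | ~y1) — ~y1 is true.
  11. (~y1 | ~y4) — ~y1 is true.
  12. (~y6 | y5) — y5 is true.
  13. (y1 | y5) — y5 is true.
  14. (y6 | y1) — y6 is true.
  15. (~y5 | y4) — y4 is true.
  16. (~y1 | y5) — y5 is true.

y1 = False  y2 = False  y3 = False  y4 = True  y5 = True  y6 = True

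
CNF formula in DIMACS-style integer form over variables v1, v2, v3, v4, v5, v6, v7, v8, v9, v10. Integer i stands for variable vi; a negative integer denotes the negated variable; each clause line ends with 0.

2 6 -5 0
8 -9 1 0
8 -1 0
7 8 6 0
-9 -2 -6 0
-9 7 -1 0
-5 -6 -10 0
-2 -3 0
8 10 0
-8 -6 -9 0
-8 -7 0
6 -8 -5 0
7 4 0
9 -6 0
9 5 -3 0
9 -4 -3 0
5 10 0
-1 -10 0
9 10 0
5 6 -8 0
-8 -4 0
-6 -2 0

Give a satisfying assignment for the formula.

Pure literal: v3 appears only negated; assign v3 = False.
Try v1 = False.
Set v2 = True and propagate.
  then v6 is forced to False.
Set v4 = False and propagate.
  then v7 is forced to True.
  then v8 is forced to False.
  then v9 is forced to False.
  then v10 is forced to True.
v5 is now unconstrained; take v5 = True.
Check each clause:
  1. (v6 | v2 | ~v5) — v2 is true.
  2. (v8 | ~v9 | v1) — ~v9 is true.
  3. (~v1 | v8) — ~v1 is true.
  4. (v6 | v8 | v7) — v7 is true.
  5. (~v2 | ~v9 | ~v6) — ~v6 is true.
  6. (~v1 | ~v9 | v7) — v7 is true.
  7. (~v6 | ~v5 | ~v10) — ~v6 is true.
  8. (~v3 | ~v2) — ~v3 is true.
  9. (v10 | v8) — v10 is true.
  10. (~v8 | ~v6 | ~v9) — ~v8 is true.
  11. (~v7 | ~v8) — ~v8 is true.
  12. (~v8 | v6 | ~v5) — ~v8 is true.
  13. (v4 | v7) — v7 is true.
  14. (~v6 | v9) — ~v6 is true.
  15. (~v3 | v9 | v5) — v5 is true.
  16. (v9 | ~v3 | ~v4) — ~v4 is true.
  17. (v10 | v5) — v10 is true.
  18. (~v10 | ~v1) — ~v1 is true.
  19. (v9 | v10) — v10 is true.
  20. (~v8 | v6 | v5) — ~v8 is true.
  21. (~v8 | ~v4) — ~v8 is true.
  22. (~v2 | ~v6) — ~v6 is true.

v1=False  v2=True  v3=False  v4=False  v5=True  v6=False  v7=True  v8=False  v9=False  v10=True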